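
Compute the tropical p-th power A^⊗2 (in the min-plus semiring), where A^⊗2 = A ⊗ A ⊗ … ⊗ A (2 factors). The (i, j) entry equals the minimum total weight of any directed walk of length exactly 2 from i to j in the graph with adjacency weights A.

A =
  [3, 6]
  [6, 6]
A^⊗2 =
  [6, 9]
  [9, 12]

Each entry (A^⊗2)_ij equals the minimum over all length-2 walks i = v_0 → v_1 → … → v_2 = j of Σ_t A[v_t][v_{t+1}]. For example, for (i, j) = (0, 1) we minimise over 2 possible intermediate vertex sequences; the minimum is 9, attained along the walk 0 → 0 → 1.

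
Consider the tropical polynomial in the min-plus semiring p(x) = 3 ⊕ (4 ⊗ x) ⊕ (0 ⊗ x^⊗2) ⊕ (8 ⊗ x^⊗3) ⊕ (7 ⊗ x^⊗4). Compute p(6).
p(6) = 3

A tropical monomial a ⊗ x^⊗i evaluates to a + i · x. Evaluating each term at x = 6:
  Term 0 contributes 3 + 0 · 6 = 3
  Term 1 contributes 4 + 1 · 6 = 10
  Term 2 contributes 0 + 2 · 6 = 12
  Term 3 contributes 8 + 3 · 6 = 26
  Term 4 contributes 7 + 4 · 6 = 31
p(6) = ⊕ of these = min[3, 10, 12, 26, 31] = 3.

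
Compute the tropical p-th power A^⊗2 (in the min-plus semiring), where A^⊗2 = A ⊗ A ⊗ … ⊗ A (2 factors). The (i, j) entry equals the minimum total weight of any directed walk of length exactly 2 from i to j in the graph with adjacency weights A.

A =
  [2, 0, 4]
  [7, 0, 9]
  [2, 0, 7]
A^⊗2 =
  [4, 0, 6]
  [7, 0, 9]
  [4, 0, 6]

Each entry (A^⊗2)_ij equals the minimum over all length-2 walks i = v_0 → v_1 → … → v_2 = j of Σ_t A[v_t][v_{t+1}]. For example, for (i, j) = (0, 2) we minimise over 3 possible intermediate vertex sequences; the minimum is 6, attained along the walk 0 → 0 → 2.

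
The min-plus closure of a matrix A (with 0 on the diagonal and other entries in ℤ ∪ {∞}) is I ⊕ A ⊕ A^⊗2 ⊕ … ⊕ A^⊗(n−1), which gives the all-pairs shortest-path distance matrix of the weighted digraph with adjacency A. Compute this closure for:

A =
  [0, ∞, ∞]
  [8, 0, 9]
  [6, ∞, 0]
Closure =
  [0, ∞, ∞]
  [8, 0, 9]
  [6, ∞, 0]

This is the Floyd-Warshall all-pairs shortest-path computation. For each intermediate vertex k = 0, 1, …, 2, update dist[i][j] ← min(dist[i][j], dist[i][k] + dist[k][j]). The final matrix gives, for each (i, j), the minimum total weight of any directed path from i to j (possibly empty when i = j).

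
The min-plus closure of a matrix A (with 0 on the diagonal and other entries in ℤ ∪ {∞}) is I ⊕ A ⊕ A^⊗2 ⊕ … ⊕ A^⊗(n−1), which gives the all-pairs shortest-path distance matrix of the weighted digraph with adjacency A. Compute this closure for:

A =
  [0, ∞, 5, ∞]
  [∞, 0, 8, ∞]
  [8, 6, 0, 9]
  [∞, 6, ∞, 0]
Closure =
  [0, 11, 5, 14]
  [16, 0, 8, 17]
  [8, 6, 0, 9]
  [22, 6, 14, 0]

This is the Floyd-Warshall all-pairs shortest-path computation. For each intermediate vertex k = 0, 1, …, 3, update dist[i][j] ← min(dist[i][j], dist[i][k] + dist[k][j]). The final matrix gives, for each (i, j), the minimum total weight of any directed path from i to j (possibly empty when i = j).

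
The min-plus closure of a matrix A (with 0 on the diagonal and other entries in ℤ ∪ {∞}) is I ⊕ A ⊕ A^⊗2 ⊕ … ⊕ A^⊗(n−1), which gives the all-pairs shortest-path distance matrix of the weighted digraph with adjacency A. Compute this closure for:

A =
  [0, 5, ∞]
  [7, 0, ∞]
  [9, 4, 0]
Closure =
  [0, 5, ∞]
  [7, 0, ∞]
  [9, 4, 0]

This is the Floyd-Warshall all-pairs shortest-path computation. For each intermediate vertex k = 0, 1, …, 2, update dist[i][j] ← min(dist[i][j], dist[i][k] + dist[k][j]). The final matrix gives, for each (i, j), the minimum total weight of any directed path from i to j (possibly empty when i = j).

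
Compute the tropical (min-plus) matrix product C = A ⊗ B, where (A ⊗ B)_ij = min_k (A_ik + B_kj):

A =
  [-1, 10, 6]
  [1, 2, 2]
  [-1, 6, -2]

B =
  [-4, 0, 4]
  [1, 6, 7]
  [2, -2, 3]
A ⊗ B =
  [-5, -1, 3]
  [-3, 0, 5]
  [-5, -4, 1]

Apply the min-plus product entry-by-entry:
  C[0][0] = min over k of (A[0][0] + B[0][0] = -1 + -4 = -5, A[0][1] + B[1][0] = 10 + 1 = 11, A[0][2] + B[2][0] = 6 + 2 = 8) = -5 (attained at k = 0)
  C[0][1] = min over k of (A[0][0] + B[0][1] = -1 + 0 = -1, A[0][1] + B[1][1] = 10 + 6 = 16, A[0][2] + B[2][1] = 6 + -2 = 4) = -1 (attained at k = 0)
  C[0][2] = min over k of (A[0][0] + B[0][2] = -1 + 4 = 3, A[0][1] + B[1][2] = 10 + 7 = 17, A[0][2] + B[2][2] = 6 + 3 = 9) = 3 (attained at k = 0)
  C[1][0] = min over k of (A[1][0] + B[0][0] = 1 + -4 = -3, A[1][1] + B[1][0] = 2 + 1 = 3, A[1][2] + B[2][0] = 2 + 2 = 4) = -3 (attained at k = 0)
  C[1][1] = min over k of (A[1][0] + B[0][1] = 1 + 0 = 1, A[1][1] + B[1][1] = 2 + 6 = 8, A[1][2] + B[2][1] = 2 + -2 = 0) = 0 (attained at k = 2)
  C[1][2] = min over k of (A[1][0] + B[0][2] = 1 + 4 = 5, A[1][1] + B[1][2] = 2 + 7 = 9, A[1][2] + B[2][2] = 2 + 3 = 5) = 5 (attained at k = 0)
  C[2][0] = min over k of (A[2][0] + B[0][0] = -1 + -4 = -5, A[2][1] + B[1][0] = 6 + 1 = 7, A[2][2] + B[2][0] = -2 + 2 = 0) = -5 (attained at k = 0)
  C[2][1] = min over k of (A[2][0] + B[0][1] = -1 + 0 = -1, A[2][1] + B[1][1] = 6 + 6 = 12, A[2][2] + B[2][1] = -2 + -2 = -4) = -4 (attained at k = 2)
  C[2][2] = min over k of (A[2][0] + B[0][2] = -1 + 4 = 3, A[2][1] + B[1][2] = 6 + 7 = 13, A[2][2] + B[2][2] = -2 + 3 = 1) = 1 (attained at k = 2)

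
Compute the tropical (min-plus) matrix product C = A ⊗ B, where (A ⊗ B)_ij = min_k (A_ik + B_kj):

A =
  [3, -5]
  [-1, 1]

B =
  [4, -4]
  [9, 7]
A ⊗ B =
  [4, -1]
  [3, -5]

Apply the min-plus product entry-by-entry:
  C[0][0] = min over k of (A[0][0] + B[0][0] = 3 + 4 = 7, A[0][1] + B[1][0] = -5 + 9 = 4) = 4 (attained at k = 1)
  C[0][1] = min over k of (A[0][0] + B[0][1] = 3 + -4 = -1, A[0][1] + B[1][1] = -5 + 7 = 2) = -1 (attained at k = 0)
  C[1][0] = min over k of (A[1][0] + B[0][0] = -1 + 4 = 3, A[1][1] + B[1][0] = 1 + 9 = 10) = 3 (attained at k = 0)
  C[1][1] = min over k of (A[1][0] + B[0][1] = -1 + -4 = -5, A[1][1] + B[1][1] = 1 + 7 = 8) = -5 (attained at k = 0)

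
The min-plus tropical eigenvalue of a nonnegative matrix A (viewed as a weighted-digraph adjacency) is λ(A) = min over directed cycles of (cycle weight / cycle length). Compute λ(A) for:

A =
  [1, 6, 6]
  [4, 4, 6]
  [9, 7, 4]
λ(A) = 1

Enumerate directed cycles and compute their means (weight / length). Sample:
  cycle 0 → 0: weight = 1, length = 1, mean = 1/1 ≈ 1.000
  cycle 1 → 1: weight = 4, length = 1, mean = 4/1 ≈ 4.000
  cycle 2 → 2: weight = 4, length = 1, mean = 4/1 ≈ 4.000
  cycle 0 → 1 → 0: weight = 10, length = 2, mean = 10/2 ≈ 5.000
  cycle 0 → 2 → 0: weight = 15, length = 2, mean = 15/2 ≈ 7.500
  cycle 1 → 0 → 1: weight = 10, length = 2, mean = 10/2 ≈ 5.000
Minimum mean = 1.000, attained e.g. along the cycle 0 → 0 with weight 1 and length 1. So λ(A) = 1/1 = 1.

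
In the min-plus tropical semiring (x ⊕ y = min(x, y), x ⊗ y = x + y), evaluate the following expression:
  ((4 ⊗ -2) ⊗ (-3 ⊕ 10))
((4 ⊗ -2) ⊗ (-3 ⊕ 10)) = -1

Expand innermost to outermost. Recall ⊕ takes the minimum of its arguments and ⊗ takes their sum. Working out the expression ((4 ⊗ -2) ⊗ (-3 ⊕ 10)) gives -1.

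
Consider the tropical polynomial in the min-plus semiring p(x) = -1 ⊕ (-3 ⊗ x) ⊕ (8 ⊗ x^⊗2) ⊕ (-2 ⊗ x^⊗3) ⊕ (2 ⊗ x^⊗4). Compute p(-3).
p(-3) = -11

A tropical monomial a ⊗ x^⊗i evaluates to a + i · x. Evaluating each term at x = -3:
  Term 0 contributes -1 + 0 · -3 = -1
  Term 1 contributes -3 + 1 · -3 = -6
  Term 2 contributes 8 + 2 · -3 = 2
  Term 3 contributes -2 + 3 · -3 = -11
  Term 4 contributes 2 + 4 · -3 = -10
p(-3) = ⊕ of these = min[-1, -6, 2, -11, -10] = -11.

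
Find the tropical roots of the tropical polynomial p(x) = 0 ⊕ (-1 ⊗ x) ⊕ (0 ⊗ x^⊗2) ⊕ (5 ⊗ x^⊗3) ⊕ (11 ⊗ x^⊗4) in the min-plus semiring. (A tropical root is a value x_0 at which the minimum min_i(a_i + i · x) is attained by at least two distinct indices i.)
Roots: {-6, -5, -1, 1}

Each tropical root is a break point of the lower envelope of the lines y = a_i + i · x (there are 5 lines, with slopes 0, 1, ..., 4). Only the lines that attain the minimum somewhere contribute to roots; other lines are dominated. Here the surviving (envelope) indices are i = 4, i = 3, i = 2, i = 1, i = 0.
Intersections between consecutive envelope lines give the roots: for adjacent envelope indices i < j the intersection is x = (a_i − a_j) / (j − i). Reading off the sorted break points: {-6, -5, -1, 1}.
Verification: at each break x_0, at least two indices attain the minimum of min_i(a_i + i · x_0).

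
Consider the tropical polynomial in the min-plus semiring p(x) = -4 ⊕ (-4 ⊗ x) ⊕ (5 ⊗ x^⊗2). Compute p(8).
p(8) = -4

A tropical monomial a ⊗ x^⊗i evaluates to a + i · x. Evaluating each term at x = 8:
  Term 0 contributes -4 + 0 · 8 = -4
  Term 1 contributes -4 + 1 · 8 = 4
  Term 2 contributes 5 + 2 · 8 = 21
p(8) = ⊕ of these = min[-4, 4, 21] = -4.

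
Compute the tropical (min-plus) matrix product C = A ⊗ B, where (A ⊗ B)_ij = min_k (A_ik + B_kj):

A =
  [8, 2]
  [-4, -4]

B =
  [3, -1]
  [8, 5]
A ⊗ B =
  [10, 7]
  [-1, -5]

Apply the min-plus product entry-by-entry:
  C[0][0] = min over k of (A[0][0] + B[0][0] = 8 + 3 = 11, A[0][1] + B[1][0] = 2 + 8 = 10) = 10 (attained at k = 1)
  C[0][1] = min over k of (A[0][0] + B[0][1] = 8 + -1 = 7, A[0][1] + B[1][1] = 2 + 5 = 7) = 7 (attained at k = 0)
  C[1][0] = min over k of (A[1][0] + B[0][0] = -4 + 3 = -1, A[1][1] + B[1][0] = -4 + 8 = 4) = -1 (attained at k = 0)
  C[1][1] = min over k of (A[1][0] + B[0][1] = -4 + -1 = -5, A[1][1] + B[1][1] = -4 + 5 = 1) = -5 (attained at k = 0)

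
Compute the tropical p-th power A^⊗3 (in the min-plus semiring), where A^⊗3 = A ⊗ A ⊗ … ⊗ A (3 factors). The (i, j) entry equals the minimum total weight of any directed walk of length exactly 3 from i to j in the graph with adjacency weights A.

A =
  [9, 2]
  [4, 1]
A^⊗3 =
  [7, 4]
  [6, 3]

Each entry (A^⊗3)_ij equals the minimum over all length-3 walks i = v_0 → v_1 → … → v_3 = j of Σ_t A[v_t][v_{t+1}]. For example, for (i, j) = (0, 1) we minimise over 4 possible intermediate vertex sequences; the minimum is 4, attained along the walk 0 → 1 → 1 → 1.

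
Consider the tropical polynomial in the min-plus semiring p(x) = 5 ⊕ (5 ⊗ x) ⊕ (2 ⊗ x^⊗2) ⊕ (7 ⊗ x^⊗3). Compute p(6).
p(6) = 5

A tropical monomial a ⊗ x^⊗i evaluates to a + i · x. Evaluating each term at x = 6:
  Term 0 contributes 5 + 0 · 6 = 5
  Term 1 contributes 5 + 1 · 6 = 11
  Term 2 contributes 2 + 2 · 6 = 14
  Term 3 contributes 7 + 3 · 6 = 25
p(6) = ⊕ of these = min[5, 11, 14, 25] = 5.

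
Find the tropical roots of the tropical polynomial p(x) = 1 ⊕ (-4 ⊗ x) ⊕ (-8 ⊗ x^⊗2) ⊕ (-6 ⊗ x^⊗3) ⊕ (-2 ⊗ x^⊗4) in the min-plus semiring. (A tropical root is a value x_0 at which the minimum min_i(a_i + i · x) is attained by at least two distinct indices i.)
Roots: {-4, -2, 4, 5}

Each tropical root is a break point of the lower envelope of the lines y = a_i + i · x (there are 5 lines, with slopes 0, 1, ..., 4). Only the lines that attain the minimum somewhere contribute to roots; other lines are dominated. Here the surviving (envelope) indices are i = 4, i = 3, i = 2, i = 1, i = 0.
Intersections between consecutive envelope lines give the roots: for adjacent envelope indices i < j the intersection is x = (a_i − a_j) / (j − i). Reading off the sorted break points: {-4, -2, 4, 5}.
Verification: at each break x_0, at least two indices attain the minimum of min_i(a_i + i · x_0).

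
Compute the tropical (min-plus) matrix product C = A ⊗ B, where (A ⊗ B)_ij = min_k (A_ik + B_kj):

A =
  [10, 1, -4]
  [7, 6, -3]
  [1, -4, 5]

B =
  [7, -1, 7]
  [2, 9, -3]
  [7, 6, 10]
A ⊗ B =
  [3, 2, -2]
  [4, 3, 3]
  [-2, 0, -7]

Apply the min-plus product entry-by-entry:
  C[0][0] = min over k of (A[0][0] + B[0][0] = 10 + 7 = 17, A[0][1] + B[1][0] = 1 + 2 = 3, A[0][2] + B[2][0] = -4 + 7 = 3) = 3 (attained at k = 1)
  C[0][1] = min over k of (A[0][0] + B[0][1] = 10 + -1 = 9, A[0][1] + B[1][1] = 1 + 9 = 10, A[0][2] + B[2][1] = -4 + 6 = 2) = 2 (attained at k = 2)
  C[0][2] = min over k of (A[0][0] + B[0][2] = 10 + 7 = 17, A[0][1] + B[1][2] = 1 + -3 = -2, A[0][2] + B[2][2] = -4 + 10 = 6) = -2 (attained at k = 1)
  C[1][0] = min over k of (A[1][0] + B[0][0] = 7 + 7 = 14, A[1][1] + B[1][0] = 6 + 2 = 8, A[1][2] + B[2][0] = -3 + 7 = 4) = 4 (attained at k = 2)
  C[1][1] = min over k of (A[1][0] + B[0][1] = 7 + -1 = 6, A[1][1] + B[1][1] = 6 + 9 = 15, A[1][2] + B[2][1] = -3 + 6 = 3) = 3 (attained at k = 2)
  C[1][2] = min over k of (A[1][0] + B[0][2] = 7 + 7 = 14, A[1][1] + B[1][2] = 6 + -3 = 3, A[1][2] + B[2][2] = -3 + 10 = 7) = 3 (attained at k = 1)
  C[2][0] = min over k of (A[2][0] + B[0][0] = 1 + 7 = 8, A[2][1] + B[1][0] = -4 + 2 = -2, A[2][2] + B[2][0] = 5 + 7 = 12) = -2 (attained at k = 1)
  C[2][1] = min over k of (A[2][0] + B[0][1] = 1 + -1 = 0, A[2][1] + B[1][1] = -4 + 9 = 5, A[2][2] + B[2][1] = 5 + 6 = 11) = 0 (attained at k = 0)
  C[2][2] = min over k of (A[2][0] + B[0][2] = 1 + 7 = 8, A[2][1] + B[1][2] = -4 + -3 = -7, A[2][2] + B[2][2] = 5 + 10 = 15) = -7 (attained at k = 1)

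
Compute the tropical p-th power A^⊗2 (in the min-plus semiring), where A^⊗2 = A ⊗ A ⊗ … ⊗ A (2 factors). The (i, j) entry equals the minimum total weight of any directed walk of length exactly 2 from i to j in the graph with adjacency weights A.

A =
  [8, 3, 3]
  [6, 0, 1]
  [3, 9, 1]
A^⊗2 =
  [6, 3, 4]
  [4, 0, 1]
  [4, 6, 2]

Each entry (A^⊗2)_ij equals the minimum over all length-2 walks i = v_0 → v_1 → … → v_2 = j of Σ_t A[v_t][v_{t+1}]. For example, for (i, j) = (0, 2) we minimise over 3 possible intermediate vertex sequences; the minimum is 4, attained along the walk 0 → 1 → 2.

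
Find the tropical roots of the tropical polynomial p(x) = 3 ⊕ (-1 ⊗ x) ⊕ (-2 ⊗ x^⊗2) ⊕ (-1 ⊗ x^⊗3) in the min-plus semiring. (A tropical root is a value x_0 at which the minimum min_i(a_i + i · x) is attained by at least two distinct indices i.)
Roots: {-1, 1, 4}

Each tropical root is a break point of the lower envelope of the lines y = a_i + i · x (there are 4 lines, with slopes 0, 1, ..., 3). Only the lines that attain the minimum somewhere contribute to roots; other lines are dominated. Here the surviving (envelope) indices are i = 3, i = 2, i = 1, i = 0.
Intersections between consecutive envelope lines give the roots: for adjacent envelope indices i < j the intersection is x = (a_i − a_j) / (j − i). Reading off the sorted break points: {-1, 1, 4}.
Verification: at each break x_0, at least two indices attain the minimum of min_i(a_i + i · x_0).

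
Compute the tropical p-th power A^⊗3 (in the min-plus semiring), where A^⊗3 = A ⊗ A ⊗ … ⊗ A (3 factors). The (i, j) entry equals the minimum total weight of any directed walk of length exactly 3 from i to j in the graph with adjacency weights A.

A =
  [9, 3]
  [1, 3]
A^⊗3 =
  [7, 7]
  [5, 7]

Each entry (A^⊗3)_ij equals the minimum over all length-3 walks i = v_0 → v_1 → … → v_3 = j of Σ_t A[v_t][v_{t+1}]. For example, for (i, j) = (0, 1) we minimise over 4 possible intermediate vertex sequences; the minimum is 7, attained along the walk 0 → 1 → 0 → 1.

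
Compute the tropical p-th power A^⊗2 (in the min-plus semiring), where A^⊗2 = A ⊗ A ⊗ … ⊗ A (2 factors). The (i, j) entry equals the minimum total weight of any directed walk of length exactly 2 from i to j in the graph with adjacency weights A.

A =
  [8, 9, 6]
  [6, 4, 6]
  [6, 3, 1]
A^⊗2 =
  [12, 9, 7]
  [10, 8, 7]
  [7, 4, 2]

Each entry (A^⊗2)_ij equals the minimum over all length-2 walks i = v_0 → v_1 → … → v_2 = j of Σ_t A[v_t][v_{t+1}]. For example, for (i, j) = (0, 2) we minimise over 3 possible intermediate vertex sequences; the minimum is 7, attained along the walk 0 → 2 → 2.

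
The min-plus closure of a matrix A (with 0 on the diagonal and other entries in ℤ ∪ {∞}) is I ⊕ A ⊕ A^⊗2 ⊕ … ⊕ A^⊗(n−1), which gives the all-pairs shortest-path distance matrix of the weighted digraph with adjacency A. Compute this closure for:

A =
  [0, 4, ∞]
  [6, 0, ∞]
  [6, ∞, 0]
Closure =
  [0, 4, ∞]
  [6, 0, ∞]
  [6, 10, 0]

This is the Floyd-Warshall all-pairs shortest-path computation. For each intermediate vertex k = 0, 1, …, 2, update dist[i][j] ← min(dist[i][j], dist[i][k] + dist[k][j]). The final matrix gives, for each (i, j), the minimum total weight of any directed path from i to j (possibly empty when i = j).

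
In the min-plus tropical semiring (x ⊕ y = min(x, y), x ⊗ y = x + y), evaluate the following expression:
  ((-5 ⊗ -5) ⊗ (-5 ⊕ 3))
((-5 ⊗ -5) ⊗ (-5 ⊕ 3)) = -15

Expand innermost to outermost. Recall ⊕ takes the minimum of its arguments and ⊗ takes their sum. Working out the expression ((-5 ⊗ -5) ⊗ (-5 ⊕ 3)) gives -15.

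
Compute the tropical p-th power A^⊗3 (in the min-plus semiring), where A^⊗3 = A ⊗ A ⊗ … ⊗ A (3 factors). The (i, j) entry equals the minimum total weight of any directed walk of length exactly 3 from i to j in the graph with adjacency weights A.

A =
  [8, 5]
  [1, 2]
A^⊗3 =
  [8, 9]
  [5, 6]

Each entry (A^⊗3)_ij equals the minimum over all length-3 walks i = v_0 → v_1 → … → v_3 = j of Σ_t A[v_t][v_{t+1}]. For example, for (i, j) = (0, 1) we minimise over 4 possible intermediate vertex sequences; the minimum is 9, attained along the walk 0 → 1 → 1 → 1.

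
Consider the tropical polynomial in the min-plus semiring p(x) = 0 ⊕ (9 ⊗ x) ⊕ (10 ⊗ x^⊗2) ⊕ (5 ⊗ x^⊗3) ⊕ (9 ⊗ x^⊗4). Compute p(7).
p(7) = 0

A tropical monomial a ⊗ x^⊗i evaluates to a + i · x. Evaluating each term at x = 7:
  Term 0 contributes 0 + 0 · 7 = 0
  Term 1 contributes 9 + 1 · 7 = 16
  Term 2 contributes 10 + 2 · 7 = 24
  Term 3 contributes 5 + 3 · 7 = 26
  Term 4 contributes 9 + 4 · 7 = 37
p(7) = ⊕ of these = min[0, 16, 24, 26, 37] = 0.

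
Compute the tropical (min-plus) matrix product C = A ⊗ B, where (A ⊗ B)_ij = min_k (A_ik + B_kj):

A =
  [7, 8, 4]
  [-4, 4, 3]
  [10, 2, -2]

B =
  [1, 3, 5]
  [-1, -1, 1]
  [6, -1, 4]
A ⊗ B =
  [7, 3, 8]
  [-3, -1, 1]
  [1, -3, 2]

Apply the min-plus product entry-by-entry:
  C[0][0] = min over k of (A[0][0] + B[0][0] = 7 + 1 = 8, A[0][1] + B[1][0] = 8 + -1 = 7, A[0][2] + B[2][0] = 4 + 6 = 10) = 7 (attained at k = 1)
  C[0][1] = min over k of (A[0][0] + B[0][1] = 7 + 3 = 10, A[0][1] + B[1][1] = 8 + -1 = 7, A[0][2] + B[2][1] = 4 + -1 = 3) = 3 (attained at k = 2)
  C[0][2] = min over k of (A[0][0] + B[0][2] = 7 + 5 = 12, A[0][1] + B[1][2] = 8 + 1 = 9, A[0][2] + B[2][2] = 4 + 4 = 8) = 8 (attained at k = 2)
  C[1][0] = min over k of (A[1][0] + B[0][0] = -4 + 1 = -3, A[1][1] + B[1][0] = 4 + -1 = 3, A[1][2] + B[2][0] = 3 + 6 = 9) = -3 (attained at k = 0)
  C[1][1] = min over k of (A[1][0] + B[0][1] = -4 + 3 = -1, A[1][1] + B[1][1] = 4 + -1 = 3, A[1][2] + B[2][1] = 3 + -1 = 2) = -1 (attained at k = 0)
  C[1][2] = min over k of (A[1][0] + B[0][2] = -4 + 5 = 1, A[1][1] + B[1][2] = 4 + 1 = 5, A[1][2] + B[2][2] = 3 + 4 = 7) = 1 (attained at k = 0)
  C[2][0] = min over k of (A[2][0] + B[0][0] = 10 + 1 = 11, A[2][1] + B[1][0] = 2 + -1 = 1, A[2][2] + B[2][0] = -2 + 6 = 4) = 1 (attained at k = 1)
  C[2][1] = min over k of (A[2][0] + B[0][1] = 10 + 3 = 13, A[2][1] + B[1][1] = 2 + -1 = 1, A[2][2] + B[2][1] = -2 + -1 = -3) = -3 (attained at k = 2)
  C[2][2] = min over k of (A[2][0] + B[0][2] = 10 + 5 = 15, A[2][1] + B[1][2] = 2 + 1 = 3, A[2][2] + B[2][2] = -2 + 4 = 2) = 2 (attained at k = 2)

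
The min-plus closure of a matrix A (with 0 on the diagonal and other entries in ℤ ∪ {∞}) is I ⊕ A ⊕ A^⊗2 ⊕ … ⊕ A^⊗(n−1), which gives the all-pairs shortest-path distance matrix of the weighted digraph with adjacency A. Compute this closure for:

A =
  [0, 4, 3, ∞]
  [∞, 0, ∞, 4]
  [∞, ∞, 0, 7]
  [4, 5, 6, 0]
Closure =
  [0, 4, 3, 8]
  [8, 0, 10, 4]
  [11, 12, 0, 7]
  [4, 5, 6, 0]

This is the Floyd-Warshall all-pairs shortest-path computation. For each intermediate vertex k = 0, 1, …, 3, update dist[i][j] ← min(dist[i][j], dist[i][k] + dist[k][j]). The final matrix gives, for each (i, j), the minimum total weight of any directed path from i to j (possibly empty when i = j).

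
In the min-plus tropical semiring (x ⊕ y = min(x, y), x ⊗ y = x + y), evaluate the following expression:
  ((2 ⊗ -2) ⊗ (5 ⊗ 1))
((2 ⊗ -2) ⊗ (5 ⊗ 1)) = 6

Expand innermost to outermost. Recall ⊕ takes the minimum of its arguments and ⊗ takes their sum. Working out the expression ((2 ⊗ -2) ⊗ (5 ⊗ 1)) gives 6.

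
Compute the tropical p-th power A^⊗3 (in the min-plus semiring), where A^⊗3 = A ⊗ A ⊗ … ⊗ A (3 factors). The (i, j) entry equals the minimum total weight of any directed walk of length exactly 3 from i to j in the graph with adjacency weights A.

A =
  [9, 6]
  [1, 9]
A^⊗3 =
  [16, 13]
  [8, 16]

Each entry (A^⊗3)_ij equals the minimum over all length-3 walks i = v_0 → v_1 → … → v_3 = j of Σ_t A[v_t][v_{t+1}]. For example, for (i, j) = (0, 1) we minimise over 4 possible intermediate vertex sequences; the minimum is 13, attained along the walk 0 → 1 → 0 → 1.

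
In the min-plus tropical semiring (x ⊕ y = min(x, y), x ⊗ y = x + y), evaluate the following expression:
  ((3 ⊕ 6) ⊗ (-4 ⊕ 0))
((3 ⊕ 6) ⊗ (-4 ⊕ 0)) = -1

Expand innermost to outermost. Recall ⊕ takes the minimum of its arguments and ⊗ takes their sum. Working out the expression ((3 ⊕ 6) ⊗ (-4 ⊕ 0)) gives -1.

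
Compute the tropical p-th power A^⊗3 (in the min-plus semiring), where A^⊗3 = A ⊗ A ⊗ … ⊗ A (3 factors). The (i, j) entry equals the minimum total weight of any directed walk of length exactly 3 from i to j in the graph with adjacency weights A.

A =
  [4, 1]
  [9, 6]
A^⊗3 =
  [12, 9]
  [17, 14]

Each entry (A^⊗3)_ij equals the minimum over all length-3 walks i = v_0 → v_1 → … → v_3 = j of Σ_t A[v_t][v_{t+1}]. For example, for (i, j) = (0, 1) we minimise over 4 possible intermediate vertex sequences; the minimum is 9, attained along the walk 0 → 0 → 0 → 1.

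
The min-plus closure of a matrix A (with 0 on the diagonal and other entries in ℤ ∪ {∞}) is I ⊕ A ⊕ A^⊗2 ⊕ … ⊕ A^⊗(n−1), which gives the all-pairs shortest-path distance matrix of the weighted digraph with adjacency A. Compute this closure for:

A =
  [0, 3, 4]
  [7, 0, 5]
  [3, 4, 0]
Closure =
  [0, 3, 4]
  [7, 0, 5]
  [3, 4, 0]

This is the Floyd-Warshall all-pairs shortest-path computation. For each intermediate vertex k = 0, 1, …, 2, update dist[i][j] ← min(dist[i][j], dist[i][k] + dist[k][j]). The final matrix gives, for each (i, j), the minimum total weight of any directed path from i to j (possibly empty when i = j).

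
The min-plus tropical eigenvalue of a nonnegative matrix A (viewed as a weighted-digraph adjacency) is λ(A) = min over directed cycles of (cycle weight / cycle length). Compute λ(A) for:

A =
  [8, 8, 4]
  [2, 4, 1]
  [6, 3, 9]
λ(A) = 2

Enumerate directed cycles and compute their means (weight / length). Sample:
  cycle 0 → 0: weight = 8, length = 1, mean = 8/1 ≈ 8.000
  cycle 1 → 1: weight = 4, length = 1, mean = 4/1 ≈ 4.000
  cycle 2 → 2: weight = 9, length = 1, mean = 9/1 ≈ 9.000
  cycle 0 → 1 → 0: weight = 10, length = 2, mean = 10/2 ≈ 5.000
  cycle 0 → 2 → 0: weight = 10, length = 2, mean = 10/2 ≈ 5.000
  cycle 1 → 0 → 1: weight = 10, length = 2, mean = 10/2 ≈ 5.000
Minimum mean = 2.000, attained e.g. along the cycle 1 → 2 → 1 with weight 4 and length 2. So λ(A) = 4/2 = 2.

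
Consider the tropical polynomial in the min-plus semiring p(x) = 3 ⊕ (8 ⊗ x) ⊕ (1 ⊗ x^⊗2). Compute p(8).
p(8) = 3

A tropical monomial a ⊗ x^⊗i evaluates to a + i · x. Evaluating each term at x = 8:
  Term 0 contributes 3 + 0 · 8 = 3
  Term 1 contributes 8 + 1 · 8 = 16
  Term 2 contributes 1 + 2 · 8 = 17
p(8) = ⊕ of these = min[3, 16, 17] = 3.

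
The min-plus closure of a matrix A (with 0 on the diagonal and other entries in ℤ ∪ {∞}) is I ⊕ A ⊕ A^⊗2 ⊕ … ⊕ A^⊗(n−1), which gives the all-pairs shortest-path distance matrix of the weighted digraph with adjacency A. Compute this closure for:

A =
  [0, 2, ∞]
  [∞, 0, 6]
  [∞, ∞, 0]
Closure =
  [0, 2, 8]
  [∞, 0, 6]
  [∞, ∞, 0]

This is the Floyd-Warshall all-pairs shortest-path computation. For each intermediate vertex k = 0, 1, …, 2, update dist[i][j] ← min(dist[i][j], dist[i][k] + dist[k][j]). The final matrix gives, for each (i, j), the minimum total weight of any directed path from i to j (possibly empty when i = j).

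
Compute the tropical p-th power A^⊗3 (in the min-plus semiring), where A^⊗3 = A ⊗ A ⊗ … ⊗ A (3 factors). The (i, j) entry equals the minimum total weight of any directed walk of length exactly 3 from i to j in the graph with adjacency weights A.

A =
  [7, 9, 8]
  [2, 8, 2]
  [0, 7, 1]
A^⊗3 =
  [9, 16, 10]
  [3, 10, 4]
  [2, 9, 3]

Each entry (A^⊗3)_ij equals the minimum over all length-3 walks i = v_0 → v_1 → … → v_3 = j of Σ_t A[v_t][v_{t+1}]. For example, for (i, j) = (0, 2) we minimise over 9 possible intermediate vertex sequences; the minimum is 10, attained along the walk 0 → 2 → 2 → 2.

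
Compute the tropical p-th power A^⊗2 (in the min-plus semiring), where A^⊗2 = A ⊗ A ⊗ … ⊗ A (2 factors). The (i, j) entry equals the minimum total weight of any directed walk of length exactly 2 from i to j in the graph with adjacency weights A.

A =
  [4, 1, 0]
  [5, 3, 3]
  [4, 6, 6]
A^⊗2 =
  [4, 4, 4]
  [7, 6, 5]
  [8, 5, 4]

Each entry (A^⊗2)_ij equals the minimum over all length-2 walks i = v_0 → v_1 → … → v_2 = j of Σ_t A[v_t][v_{t+1}]. For example, for (i, j) = (0, 2) we minimise over 3 possible intermediate vertex sequences; the minimum is 4, attained along the walk 0 → 0 → 2.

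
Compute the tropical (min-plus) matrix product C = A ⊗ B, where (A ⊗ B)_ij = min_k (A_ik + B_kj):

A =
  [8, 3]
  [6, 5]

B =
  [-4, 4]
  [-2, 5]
A ⊗ B =
  [1, 8]
  [2, 10]

Apply the min-plus product entry-by-entry:
  C[0][0] = min over k of (A[0][0] + B[0][0] = 8 + -4 = 4, A[0][1] + B[1][0] = 3 + -2 = 1) = 1 (attained at k = 1)
  C[0][1] = min over k of (A[0][0] + B[0][1] = 8 + 4 = 12, A[0][1] + B[1][1] = 3 + 5 = 8) = 8 (attained at k = 1)
  C[1][0] = min over k of (A[1][0] + B[0][0] = 6 + -4 = 2, A[1][1] + B[1][0] = 5 + -2 = 3) = 2 (attained at k = 0)
  C[1][1] = min over k of (A[1][0] + B[0][1] = 6 + 4 = 10, A[1][1] + B[1][1] = 5 + 5 = 10) = 10 (attained at k = 0)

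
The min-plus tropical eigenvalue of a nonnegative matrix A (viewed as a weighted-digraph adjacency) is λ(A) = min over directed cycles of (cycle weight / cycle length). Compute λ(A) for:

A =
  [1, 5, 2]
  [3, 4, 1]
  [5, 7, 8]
λ(A) = 1

Enumerate directed cycles and compute their means (weight / length). Sample:
  cycle 0 → 0: weight = 1, length = 1, mean = 1/1 ≈ 1.000
  cycle 1 → 1: weight = 4, length = 1, mean = 4/1 ≈ 4.000
  cycle 2 → 2: weight = 8, length = 1, mean = 8/1 ≈ 8.000
  cycle 0 → 1 → 0: weight = 8, length = 2, mean = 8/2 ≈ 4.000
  cycle 0 → 2 → 0: weight = 7, length = 2, mean = 7/2 ≈ 3.500
  cycle 1 → 0 → 1: weight = 8, length = 2, mean = 8/2 ≈ 4.000
Minimum mean = 1.000, attained e.g. along the cycle 0 → 0 with weight 1 and length 1. So λ(A) = 1/1 = 1.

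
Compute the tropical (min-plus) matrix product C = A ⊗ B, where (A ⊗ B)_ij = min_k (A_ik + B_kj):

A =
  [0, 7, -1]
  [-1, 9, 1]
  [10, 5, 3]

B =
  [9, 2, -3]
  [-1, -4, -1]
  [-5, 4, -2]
A ⊗ B =
  [-6, 2, -3]
  [-4, 1, -4]
  [-2, 1, 1]

Apply the min-plus product entry-by-entry:
  C[0][0] = min over k of (A[0][0] + B[0][0] = 0 + 9 = 9, A[0][1] + B[1][0] = 7 + -1 = 6, A[0][2] + B[2][0] = -1 + -5 = -6) = -6 (attained at k = 2)
  C[0][1] = min over k of (A[0][0] + B[0][1] = 0 + 2 = 2, A[0][1] + B[1][1] = 7 + -4 = 3, A[0][2] + B[2][1] = -1 + 4 = 3) = 2 (attained at k = 0)
  C[0][2] = min over k of (A[0][0] + B[0][2] = 0 + -3 = -3, A[0][1] + B[1][2] = 7 + -1 = 6, A[0][2] + B[2][2] = -1 + -2 = -3) = -3 (attained at k = 0)
  C[1][0] = min over k of (A[1][0] + B[0][0] = -1 + 9 = 8, A[1][1] + B[1][0] = 9 + -1 = 8, A[1][2] + B[2][0] = 1 + -5 = -4) = -4 (attained at k = 2)
  C[1][1] = min over k of (A[1][0] + B[0][1] = -1 + 2 = 1, A[1][1] + B[1][1] = 9 + -4 = 5, A[1][2] + B[2][1] = 1 + 4 = 5) = 1 (attained at k = 0)
  C[1][2] = min over k of (A[1][0] + B[0][2] = -1 + -3 = -4, A[1][1] + B[1][2] = 9 + -1 = 8, A[1][2] + B[2][2] = 1 + -2 = -1) = -4 (attained at k = 0)
  C[2][0] = min over k of (A[2][0] + B[0][0] = 10 + 9 = 19, A[2][1] + B[1][0] = 5 + -1 = 4, A[2][2] + B[2][0] = 3 + -5 = -2) = -2 (attained at k = 2)
  C[2][1] = min over k of (A[2][0] + B[0][1] = 10 + 2 = 12, A[2][1] + B[1][1] = 5 + -4 = 1, A[2][2] + B[2][1] = 3 + 4 = 7) = 1 (attained at k = 1)
  C[2][2] = min over k of (A[2][0] + B[0][2] = 10 + -3 = 7, A[2][1] + B[1][2] = 5 + -1 = 4, A[2][2] + B[2][2] = 3 + -2 = 1) = 1 (attained at k = 2)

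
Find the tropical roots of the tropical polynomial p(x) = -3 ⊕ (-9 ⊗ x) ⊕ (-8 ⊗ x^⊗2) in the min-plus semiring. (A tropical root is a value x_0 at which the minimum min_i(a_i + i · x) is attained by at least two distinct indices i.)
Roots: {-1, 6}

Each tropical root is a break point of the lower envelope of the lines y = a_i + i · x (there are 3 lines, with slopes 0, 1, ..., 2). Only the lines that attain the minimum somewhere contribute to roots; other lines are dominated. Here the surviving (envelope) indices are i = 2, i = 1, i = 0.
Intersections between consecutive envelope lines give the roots: for adjacent envelope indices i < j the intersection is x = (a_i − a_j) / (j − i). Reading off the sorted break points: {-1, 6}.
Verification: at each break x_0, at least two indices attain the minimum of min_i(a_i + i · x_0).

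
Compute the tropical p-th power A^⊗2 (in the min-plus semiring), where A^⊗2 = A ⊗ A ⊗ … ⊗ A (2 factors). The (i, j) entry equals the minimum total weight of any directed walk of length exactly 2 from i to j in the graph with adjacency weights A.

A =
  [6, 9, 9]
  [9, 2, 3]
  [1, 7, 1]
A^⊗2 =
  [10, 11, 10]
  [4, 4, 4]
  [2, 8, 2]

Each entry (A^⊗2)_ij equals the minimum over all length-2 walks i = v_0 → v_1 → … → v_2 = j of Σ_t A[v_t][v_{t+1}]. For example, for (i, j) = (0, 2) we minimise over 3 possible intermediate vertex sequences; the minimum is 10, attained along the walk 0 → 2 → 2.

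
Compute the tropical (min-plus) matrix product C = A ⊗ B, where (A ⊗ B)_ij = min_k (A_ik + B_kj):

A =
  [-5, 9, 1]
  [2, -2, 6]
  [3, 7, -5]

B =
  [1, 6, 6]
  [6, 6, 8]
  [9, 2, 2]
A ⊗ B =
  [-4, 1, 1]
  [3, 4, 6]
  [4, -3, -3]

Apply the min-plus product entry-by-entry:
  C[0][0] = min over k of (A[0][0] + B[0][0] = -5 + 1 = -4, A[0][1] + B[1][0] = 9 + 6 = 15, A[0][2] + B[2][0] = 1 + 9 = 10) = -4 (attained at k = 0)
  C[0][1] = min over k of (A[0][0] + B[0][1] = -5 + 6 = 1, A[0][1] + B[1][1] = 9 + 6 = 15, A[0][2] + B[2][1] = 1 + 2 = 3) = 1 (attained at k = 0)
  C[0][2] = min over k of (A[0][0] + B[0][2] = -5 + 6 = 1, A[0][1] + B[1][2] = 9 + 8 = 17, A[0][2] + B[2][2] = 1 + 2 = 3) = 1 (attained at k = 0)
  C[1][0] = min over k of (A[1][0] + B[0][0] = 2 + 1 = 3, A[1][1] + B[1][0] = -2 + 6 = 4, A[1][2] + B[2][0] = 6 + 9 = 15) = 3 (attained at k = 0)
  C[1][1] = min over k of (A[1][0] + B[0][1] = 2 + 6 = 8, A[1][1] + B[1][1] = -2 + 6 = 4, A[1][2] + B[2][1] = 6 + 2 = 8) = 4 (attained at k = 1)
  C[1][2] = min over k of (A[1][0] + B[0][2] = 2 + 6 = 8, A[1][1] + B[1][2] = -2 + 8 = 6, A[1][2] + B[2][2] = 6 + 2 = 8) = 6 (attained at k = 1)
  C[2][0] = min over k of (A[2][0] + B[0][0] = 3 + 1 = 4, A[2][1] + B[1][0] = 7 + 6 = 13, A[2][2] + B[2][0] = -5 + 9 = 4) = 4 (attained at k = 0)
  C[2][1] = min over k of (A[2][0] + B[0][1] = 3 + 6 = 9, A[2][1] + B[1][1] = 7 + 6 = 13, A[2][2] + B[2][1] = -5 + 2 = -3) = -3 (attained at k = 2)
  C[2][2] = min over k of (A[2][0] + B[0][2] = 3 + 6 = 9, A[2][1] + B[1][2] = 7 + 8 = 15, A[2][2] + B[2][2] = -5 + 2 = -3) = -3 (attained at k = 2)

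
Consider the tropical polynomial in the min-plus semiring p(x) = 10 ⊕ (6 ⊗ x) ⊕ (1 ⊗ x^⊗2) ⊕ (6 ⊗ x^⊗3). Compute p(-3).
p(-3) = -5

A tropical monomial a ⊗ x^⊗i evaluates to a + i · x. Evaluating each term at x = -3:
  Term 0 contributes 10 + 0 · -3 = 10
  Term 1 contributes 6 + 1 · -3 = 3
  Term 2 contributes 1 + 2 · -3 = -5
  Term 3 contributes 6 + 3 · -3 = -3
p(-3) = ⊕ of these = min[10, 3, -5, -3] = -5.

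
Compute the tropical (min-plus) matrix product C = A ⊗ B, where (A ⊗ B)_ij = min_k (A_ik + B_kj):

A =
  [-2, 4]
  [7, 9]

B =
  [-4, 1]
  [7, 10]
A ⊗ B =
  [-6, -1]
  [3, 8]

Apply the min-plus product entry-by-entry:
  C[0][0] = min over k of (A[0][0] + B[0][0] = -2 + -4 = -6, A[0][1] + B[1][0] = 4 + 7 = 11) = -6 (attained at k = 0)
  C[0][1] = min over k of (A[0][0] + B[0][1] = -2 + 1 = -1, A[0][1] + B[1][1] = 4 + 10 = 14) = -1 (attained at k = 0)
  C[1][0] = min over k of (A[1][0] + B[0][0] = 7 + -4 = 3, A[1][1] + B[1][0] = 9 + 7 = 16) = 3 (attained at k = 0)
  C[1][1] = min over k of (A[1][0] + B[0][1] = 7 + 1 = 8, A[1][1] + B[1][1] = 9 + 10 = 19) = 8 (attained at k = 0)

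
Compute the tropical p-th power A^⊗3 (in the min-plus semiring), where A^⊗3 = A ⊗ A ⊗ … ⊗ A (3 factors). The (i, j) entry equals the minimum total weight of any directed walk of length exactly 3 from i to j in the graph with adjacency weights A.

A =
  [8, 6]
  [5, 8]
A^⊗3 =
  [19, 17]
  [16, 19]

Each entry (A^⊗3)_ij equals the minimum over all length-3 walks i = v_0 → v_1 → … → v_3 = j of Σ_t A[v_t][v_{t+1}]. For example, for (i, j) = (0, 1) we minimise over 4 possible intermediate vertex sequences; the minimum is 17, attained along the walk 0 → 1 → 0 → 1.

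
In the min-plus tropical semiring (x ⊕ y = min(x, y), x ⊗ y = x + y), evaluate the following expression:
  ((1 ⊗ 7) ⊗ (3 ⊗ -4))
((1 ⊗ 7) ⊗ (3 ⊗ -4)) = 7

Expand innermost to outermost. Recall ⊕ takes the minimum of its arguments and ⊗ takes their sum. Working out the expression ((1 ⊗ 7) ⊗ (3 ⊗ -4)) gives 7.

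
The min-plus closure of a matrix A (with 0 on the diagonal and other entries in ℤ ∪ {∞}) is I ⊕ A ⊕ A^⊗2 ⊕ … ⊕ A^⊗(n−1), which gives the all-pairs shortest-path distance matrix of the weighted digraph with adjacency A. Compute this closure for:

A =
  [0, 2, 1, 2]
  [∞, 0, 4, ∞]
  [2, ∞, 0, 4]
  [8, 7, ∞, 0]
Closure =
  [0, 2, 1, 2]
  [6, 0, 4, 8]
  [2, 4, 0, 4]
  [8, 7, 9, 0]

This is the Floyd-Warshall all-pairs shortest-path computation. For each intermediate vertex k = 0, 1, …, 3, update dist[i][j] ← min(dist[i][j], dist[i][k] + dist[k][j]). The final matrix gives, for each (i, j), the minimum total weight of any directed path from i to j (possibly empty when i = j).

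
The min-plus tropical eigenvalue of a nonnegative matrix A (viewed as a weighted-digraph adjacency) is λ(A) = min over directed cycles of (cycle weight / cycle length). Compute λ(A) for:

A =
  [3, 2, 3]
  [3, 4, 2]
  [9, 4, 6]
λ(A) = 5/2

Enumerate directed cycles and compute their means (weight / length). Sample:
  cycle 0 → 0: weight = 3, length = 1, mean = 3/1 ≈ 3.000
  cycle 1 → 1: weight = 4, length = 1, mean = 4/1 ≈ 4.000
  cycle 2 → 2: weight = 6, length = 1, mean = 6/1 ≈ 6.000
  cycle 0 → 1 → 0: weight = 5, length = 2, mean = 5/2 ≈ 2.500
  cycle 0 → 2 → 0: weight = 12, length = 2, mean = 12/2 ≈ 6.000
  cycle 1 → 0 → 1: weight = 5, length = 2, mean = 5/2 ≈ 2.500
Minimum mean = 2.500, attained e.g. along the cycle 0 → 1 → 0 with weight 5 and length 2. So λ(A) = 5/2 = 5/2.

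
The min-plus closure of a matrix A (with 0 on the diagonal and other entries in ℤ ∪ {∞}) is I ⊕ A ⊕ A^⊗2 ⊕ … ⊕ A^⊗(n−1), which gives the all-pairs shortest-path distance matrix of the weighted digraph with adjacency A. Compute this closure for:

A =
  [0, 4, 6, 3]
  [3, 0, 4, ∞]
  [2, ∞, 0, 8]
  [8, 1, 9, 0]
Closure =
  [0, 4, 6, 3]
  [3, 0, 4, 6]
  [2, 6, 0, 5]
  [4, 1, 5, 0]

This is the Floyd-Warshall all-pairs shortest-path computation. For each intermediate vertex k = 0, 1, …, 3, update dist[i][j] ← min(dist[i][j], dist[i][k] + dist[k][j]). The final matrix gives, for each (i, j), the minimum total weight of any directed path from i to j (possibly empty when i = j).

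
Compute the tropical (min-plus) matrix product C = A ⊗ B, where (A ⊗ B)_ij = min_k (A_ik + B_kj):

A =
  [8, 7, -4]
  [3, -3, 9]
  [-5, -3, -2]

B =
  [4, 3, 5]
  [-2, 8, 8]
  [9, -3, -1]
A ⊗ B =
  [5, -7, -5]
  [-5, 5, 5]
  [-5, -5, -3]

Apply the min-plus product entry-by-entry:
  C[0][0] = min over k of (A[0][0] + B[0][0] = 8 + 4 = 12, A[0][1] + B[1][0] = 7 + -2 = 5, A[0][2] + B[2][0] = -4 + 9 = 5) = 5 (attained at k = 1)
  C[0][1] = min over k of (A[0][0] + B[0][1] = 8 + 3 = 11, A[0][1] + B[1][1] = 7 + 8 = 15, A[0][2] + B[2][1] = -4 + -3 = -7) = -7 (attained at k = 2)
  C[0][2] = min over k of (A[0][0] + B[0][2] = 8 + 5 = 13, A[0][1] + B[1][2] = 7 + 8 = 15, A[0][2] + B[2][2] = -4 + -1 = -5) = -5 (attained at k = 2)
  C[1][0] = min over k of (A[1][0] + B[0][0] = 3 + 4 = 7, A[1][1] + B[1][0] = -3 + -2 = -5, A[1][2] + B[2][0] = 9 + 9 = 18) = -5 (attained at k = 1)
  C[1][1] = min over k of (A[1][0] + B[0][1] = 3 + 3 = 6, A[1][1] + B[1][1] = -3 + 8 = 5, A[1][2] + B[2][1] = 9 + -3 = 6) = 5 (attained at k = 1)
  C[1][2] = min over k of (A[1][0] + B[0][2] = 3 + 5 = 8, A[1][1] + B[1][2] = -3 + 8 = 5, A[1][2] + B[2][2] = 9 + -1 = 8) = 5 (attained at k = 1)
  C[2][0] = min over k of (A[2][0] + B[0][0] = -5 + 4 = -1, A[2][1] + B[1][0] = -3 + -2 = -5, A[2][2] + B[2][0] = -2 + 9 = 7) = -5 (attained at k = 1)
  C[2][1] = min over k of (A[2][0] + B[0][1] = -5 + 3 = -2, A[2][1] + B[1][1] = -3 + 8 = 5, A[2][2] + B[2][1] = -2 + -3 = -5) = -5 (attained at k = 2)
  C[2][2] = min over k of (A[2][0] + B[0][2] = -5 + 5 = 0, A[2][1] + B[1][2] = -3 + 8 = 5, A[2][2] + B[2][2] = -2 + -1 = -3) = -3 (attained at k = 2)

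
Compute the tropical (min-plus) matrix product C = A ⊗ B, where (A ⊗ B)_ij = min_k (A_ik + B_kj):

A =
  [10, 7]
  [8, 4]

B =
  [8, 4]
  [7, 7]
A ⊗ B =
  [14, 14]
  [11, 11]

Apply the min-plus product entry-by-entry:
  C[0][0] = min over k of (A[0][0] + B[0][0] = 10 + 8 = 18, A[0][1] + B[1][0] = 7 + 7 = 14) = 14 (attained at k = 1)
  C[0][1] = min over k of (A[0][0] + B[0][1] = 10 + 4 = 14, A[0][1] + B[1][1] = 7 + 7 = 14) = 14 (attained at k = 0)
  C[1][0] = min over k of (A[1][0] + B[0][0] = 8 + 8 = 16, A[1][1] + B[1][0] = 4 + 7 = 11) = 11 (attained at k = 1)
  C[1][1] = min over k of (A[1][0] + B[0][1] = 8 + 4 = 12, A[1][1] + B[1][1] = 4 + 7 = 11) = 11 (attained at k = 1)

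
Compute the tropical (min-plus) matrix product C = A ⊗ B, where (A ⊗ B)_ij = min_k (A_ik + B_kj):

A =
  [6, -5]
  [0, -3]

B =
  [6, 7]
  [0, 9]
A ⊗ B =
  [-5, 4]
  [-3, 6]

Apply the min-plus product entry-by-entry:
  C[0][0] = min over k of (A[0][0] + B[0][0] = 6 + 6 = 12, A[0][1] + B[1][0] = -5 + 0 = -5) = -5 (attained at k = 1)
  C[0][1] = min over k of (A[0][0] + B[0][1] = 6 + 7 = 13, A[0][1] + B[1][1] = -5 + 9 = 4) = 4 (attained at k = 1)
  C[1][0] = min over k of (A[1][0] + B[0][0] = 0 + 6 = 6, A[1][1] + B[1][0] = -3 + 0 = -3) = -3 (attained at k = 1)
  C[1][1] = min over k of (A[1][0] + B[0][1] = 0 + 7 = 7, A[1][1] + B[1][1] = -3 + 9 = 6) = 6 (attained at k = 1)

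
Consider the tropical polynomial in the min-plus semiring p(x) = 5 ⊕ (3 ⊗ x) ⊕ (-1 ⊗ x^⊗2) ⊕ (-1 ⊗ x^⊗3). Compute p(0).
p(0) = -1

A tropical monomial a ⊗ x^⊗i evaluates to a + i · x. Evaluating each term at x = 0:
  Term 0 contributes 5 + 0 · 0 = 5
  Term 1 contributes 3 + 1 · 0 = 3
  Term 2 contributes -1 + 2 · 0 = -1
  Term 3 contributes -1 + 3 · 0 = -1
p(0) = ⊕ of these = min[5, 3, -1, -1] = -1.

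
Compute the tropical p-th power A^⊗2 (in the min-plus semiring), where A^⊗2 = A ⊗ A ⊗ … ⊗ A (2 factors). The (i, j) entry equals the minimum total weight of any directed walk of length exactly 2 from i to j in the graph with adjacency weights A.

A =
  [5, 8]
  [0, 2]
A^⊗2 =
  [8, 10]
  [2, 4]

Each entry (A^⊗2)_ij equals the minimum over all length-2 walks i = v_0 → v_1 → … → v_2 = j of Σ_t A[v_t][v_{t+1}]. For example, for (i, j) = (0, 1) we minimise over 2 possible intermediate vertex sequences; the minimum is 10, attained along the walk 0 → 1 → 1.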